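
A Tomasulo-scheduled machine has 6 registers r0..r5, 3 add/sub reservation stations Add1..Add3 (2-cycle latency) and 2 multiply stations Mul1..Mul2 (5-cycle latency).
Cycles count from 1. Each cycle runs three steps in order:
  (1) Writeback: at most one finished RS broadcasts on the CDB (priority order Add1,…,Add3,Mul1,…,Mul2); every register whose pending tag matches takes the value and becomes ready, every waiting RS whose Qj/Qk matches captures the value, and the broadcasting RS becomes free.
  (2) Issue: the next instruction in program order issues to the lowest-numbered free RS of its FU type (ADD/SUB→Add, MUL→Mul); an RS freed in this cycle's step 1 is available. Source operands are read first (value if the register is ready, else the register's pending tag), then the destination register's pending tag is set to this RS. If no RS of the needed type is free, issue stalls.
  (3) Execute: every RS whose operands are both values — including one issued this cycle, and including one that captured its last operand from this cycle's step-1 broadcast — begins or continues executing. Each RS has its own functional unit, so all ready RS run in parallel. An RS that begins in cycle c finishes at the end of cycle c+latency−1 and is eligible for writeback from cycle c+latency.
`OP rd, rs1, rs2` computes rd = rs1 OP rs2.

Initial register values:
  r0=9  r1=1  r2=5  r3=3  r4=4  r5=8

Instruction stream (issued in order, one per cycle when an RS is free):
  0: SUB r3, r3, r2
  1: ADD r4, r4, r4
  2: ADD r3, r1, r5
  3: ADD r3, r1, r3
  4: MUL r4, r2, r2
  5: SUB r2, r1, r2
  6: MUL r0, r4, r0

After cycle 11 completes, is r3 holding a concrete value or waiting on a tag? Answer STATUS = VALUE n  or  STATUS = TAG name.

STATUS = VALUE 10

cycle 1: issue SUB r3<-Add1 // r0:9,r1:1,r2:5,r3:Add1,r4:4,r5:8
cycle 2: issue ADD r4<-Add2 // r0:9,r1:1,r2:5,r3:Add1,r4:Add2,r5:8
cycle 3: CDB Add1=-2; issue ADD r3<-Add1 // r0:9,r1:1,r2:5,r3:Add1,r4:Add2,r5:8
cycle 4: CDB Add2=8; issue ADD r3<-Add2 // r0:9,r1:1,r2:5,r3:Add2,r4:8,r5:8
cycle 5: CDB Add1=9; issue MUL r4<-Mul1 // r0:9,r1:1,r2:5,r3:Add2,r4:Mul1,r5:8
cycle 6: issue SUB r2<-Add1 // r0:9,r1:1,r2:Add1,r3:Add2,r4:Mul1,r5:8
cycle 7: CDB Add2=10; issue MUL r0<-Mul2 // r0:Mul2,r1:1,r2:Add1,r3:10,r4:Mul1,r5:8
cycle 8: CDB Add1=-4 // r0:Mul2,r1:1,r2:-4,r3:10,r4:Mul1,r5:8
cycle 9: - // r0:Mul2,r1:1,r2:-4,r3:10,r4:Mul1,r5:8
cycle 10: CDB Mul1=25 // r0:Mul2,r1:1,r2:-4,r3:10,r4:25,r5:8
cycle 11: - // r0:Mul2,r1:1,r2:-4,r3:10,r4:25,r5:8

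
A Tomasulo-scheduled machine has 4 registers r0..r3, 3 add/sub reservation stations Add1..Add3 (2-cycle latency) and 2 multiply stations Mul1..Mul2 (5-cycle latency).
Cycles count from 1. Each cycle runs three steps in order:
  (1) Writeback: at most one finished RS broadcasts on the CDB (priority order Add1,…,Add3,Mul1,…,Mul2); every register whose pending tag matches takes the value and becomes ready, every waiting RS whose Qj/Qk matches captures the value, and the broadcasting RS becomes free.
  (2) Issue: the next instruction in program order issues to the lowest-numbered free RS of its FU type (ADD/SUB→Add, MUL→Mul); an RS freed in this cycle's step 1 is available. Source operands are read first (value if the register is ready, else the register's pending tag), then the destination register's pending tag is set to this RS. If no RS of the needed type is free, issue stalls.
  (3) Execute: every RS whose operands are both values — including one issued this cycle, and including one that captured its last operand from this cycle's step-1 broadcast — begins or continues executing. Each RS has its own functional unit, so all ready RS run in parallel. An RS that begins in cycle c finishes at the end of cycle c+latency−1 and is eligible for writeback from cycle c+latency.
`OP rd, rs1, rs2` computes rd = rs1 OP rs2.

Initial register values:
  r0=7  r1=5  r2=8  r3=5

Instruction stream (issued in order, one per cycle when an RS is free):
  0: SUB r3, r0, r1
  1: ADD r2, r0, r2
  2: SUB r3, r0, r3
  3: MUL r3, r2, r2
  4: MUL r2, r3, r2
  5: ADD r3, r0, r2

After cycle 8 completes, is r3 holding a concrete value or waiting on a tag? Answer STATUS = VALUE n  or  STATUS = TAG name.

STATUS = TAG Add1

cycle 1: issue SUB r3<-Add1 // r0:7,r1:5,r2:8,r3:Add1
cycle 2: issue ADD r2<-Add2 // r0:7,r1:5,r2:Add2,r3:Add1
cycle 3: CDB Add1=2; issue SUB r3<-Add1 // r0:7,r1:5,r2:Add2,r3:Add1
cycle 4: CDB Add2=15; issue MUL r3<-Mul1 // r0:7,r1:5,r2:15,r3:Mul1
cycle 5: CDB Add1=5; issue MUL r2<-Mul2 // r0:7,r1:5,r2:Mul2,r3:Mul1
cycle 6: issue ADD r3<-Add1 // r0:7,r1:5,r2:Mul2,r3:Add1
cycle 7: - // r0:7,r1:5,r2:Mul2,r3:Add1
cycle 8: - // r0:7,r1:5,r2:Mul2,r3:Add1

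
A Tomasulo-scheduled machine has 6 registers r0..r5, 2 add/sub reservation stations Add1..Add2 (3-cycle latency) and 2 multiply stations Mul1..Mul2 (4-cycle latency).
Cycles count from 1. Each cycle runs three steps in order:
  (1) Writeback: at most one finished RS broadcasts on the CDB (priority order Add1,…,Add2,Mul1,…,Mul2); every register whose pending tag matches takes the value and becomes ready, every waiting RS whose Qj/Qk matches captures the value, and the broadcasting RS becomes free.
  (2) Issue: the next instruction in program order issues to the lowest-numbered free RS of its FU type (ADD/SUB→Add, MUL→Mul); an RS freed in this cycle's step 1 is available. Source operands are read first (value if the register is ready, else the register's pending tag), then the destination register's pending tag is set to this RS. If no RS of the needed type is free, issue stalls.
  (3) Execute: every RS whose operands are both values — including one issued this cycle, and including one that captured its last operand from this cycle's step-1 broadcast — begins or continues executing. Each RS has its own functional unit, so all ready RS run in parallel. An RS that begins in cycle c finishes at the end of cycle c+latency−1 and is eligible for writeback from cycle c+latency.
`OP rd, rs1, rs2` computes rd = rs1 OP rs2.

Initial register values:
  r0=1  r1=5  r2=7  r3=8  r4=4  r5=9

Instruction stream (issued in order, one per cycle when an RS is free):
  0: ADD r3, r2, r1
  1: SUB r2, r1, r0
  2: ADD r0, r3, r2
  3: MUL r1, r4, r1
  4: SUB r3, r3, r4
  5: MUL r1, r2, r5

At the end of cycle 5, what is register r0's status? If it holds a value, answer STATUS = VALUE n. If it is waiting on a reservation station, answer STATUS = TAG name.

cycle 1: issue ADD r3<-Add1 // r0:1,r1:5,r2:7,r3:Add1,r4:4,r5:9
cycle 2: issue SUB r2<-Add2 // r0:1,r1:5,r2:Add2,r3:Add1,r4:4,r5:9
cycle 3: stall // r0:1,r1:5,r2:Add2,r3:Add1,r4:4,r5:9
cycle 4: CDB Add1=12; issue ADD r0<-Add1 // r0:Add1,r1:5,r2:Add2,r3:12,r4:4,r5:9
cycle 5: CDB Add2=4; issue MUL r1<-Mul1 // r0:Add1,r1:Mul1,r2:4,r3:12,r4:4,r5:9

STATUS = TAG Add1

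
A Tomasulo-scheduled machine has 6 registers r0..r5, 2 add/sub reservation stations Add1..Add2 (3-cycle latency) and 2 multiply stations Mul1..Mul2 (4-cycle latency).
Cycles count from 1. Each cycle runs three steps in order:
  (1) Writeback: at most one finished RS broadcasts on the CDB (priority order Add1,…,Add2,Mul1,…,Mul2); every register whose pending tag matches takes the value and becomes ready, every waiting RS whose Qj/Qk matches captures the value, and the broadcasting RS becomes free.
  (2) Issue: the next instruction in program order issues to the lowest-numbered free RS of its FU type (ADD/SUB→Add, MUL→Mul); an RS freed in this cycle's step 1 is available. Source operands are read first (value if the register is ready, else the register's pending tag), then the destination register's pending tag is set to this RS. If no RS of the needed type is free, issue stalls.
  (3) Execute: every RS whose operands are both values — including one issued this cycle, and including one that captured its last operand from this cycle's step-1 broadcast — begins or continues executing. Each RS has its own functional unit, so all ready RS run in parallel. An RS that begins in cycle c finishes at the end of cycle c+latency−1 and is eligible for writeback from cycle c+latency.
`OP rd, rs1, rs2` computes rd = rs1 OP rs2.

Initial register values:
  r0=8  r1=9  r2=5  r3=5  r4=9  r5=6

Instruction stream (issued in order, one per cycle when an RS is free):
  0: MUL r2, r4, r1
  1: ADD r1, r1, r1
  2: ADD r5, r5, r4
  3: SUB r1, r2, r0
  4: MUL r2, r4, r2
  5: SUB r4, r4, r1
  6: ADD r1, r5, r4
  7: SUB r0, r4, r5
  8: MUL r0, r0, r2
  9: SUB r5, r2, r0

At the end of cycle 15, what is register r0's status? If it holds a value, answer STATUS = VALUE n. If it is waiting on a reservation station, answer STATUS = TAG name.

c1: issue MUL r2<-Mul1 | r0:8,r1:9,r2:Mul1,r3:5,r4:9,r5:6
c2: issue ADD r1<-Add1 | r0:8,r1:Add1,r2:Mul1,r3:5,r4:9,r5:6
c3: issue ADD r5<-Add2 | r0:8,r1:Add1,r2:Mul1,r3:5,r4:9,r5:Add2
c4: stall | r0:8,r1:Add1,r2:Mul1,r3:5,r4:9,r5:Add2
c5: CDB Add1=18; issue SUB r1<-Add1 | r0:8,r1:Add1,r2:Mul1,r3:5,r4:9,r5:Add2
c6: CDB Add2=15; issue MUL r2<-Mul2 | r0:8,r1:Add1,r2:Mul2,r3:5,r4:9,r5:15
c7: CDB Mul1=81; issue SUB r4<-Add2 | r0:8,r1:Add1,r2:Mul2,r3:5,r4:Add2,r5:15
c8: stall | r0:8,r1:Add1,r2:Mul2,r3:5,r4:Add2,r5:15
c9: stall | r0:8,r1:Add1,r2:Mul2,r3:5,r4:Add2,r5:15
c10: CDB Add1=73; issue ADD r1<-Add1 | r0:8,r1:Add1,r2:Mul2,r3:5,r4:Add2,r5:15
c11: CDB Mul2=729; stall | r0:8,r1:Add1,r2:729,r3:5,r4:Add2,r5:15
c12: stall | r0:8,r1:Add1,r2:729,r3:5,r4:Add2,r5:15
c13: CDB Add2=-64; issue SUB r0<-Add2 | r0:Add2,r1:Add1,r2:729,r3:5,r4:-64,r5:15
c14: issue MUL r0<-Mul1 | r0:Mul1,r1:Add1,r2:729,r3:5,r4:-64,r5:15
c15: stall | r0:Mul1,r1:Add1,r2:729,r3:5,r4:-64,r5:15

STATUS = TAG Mul1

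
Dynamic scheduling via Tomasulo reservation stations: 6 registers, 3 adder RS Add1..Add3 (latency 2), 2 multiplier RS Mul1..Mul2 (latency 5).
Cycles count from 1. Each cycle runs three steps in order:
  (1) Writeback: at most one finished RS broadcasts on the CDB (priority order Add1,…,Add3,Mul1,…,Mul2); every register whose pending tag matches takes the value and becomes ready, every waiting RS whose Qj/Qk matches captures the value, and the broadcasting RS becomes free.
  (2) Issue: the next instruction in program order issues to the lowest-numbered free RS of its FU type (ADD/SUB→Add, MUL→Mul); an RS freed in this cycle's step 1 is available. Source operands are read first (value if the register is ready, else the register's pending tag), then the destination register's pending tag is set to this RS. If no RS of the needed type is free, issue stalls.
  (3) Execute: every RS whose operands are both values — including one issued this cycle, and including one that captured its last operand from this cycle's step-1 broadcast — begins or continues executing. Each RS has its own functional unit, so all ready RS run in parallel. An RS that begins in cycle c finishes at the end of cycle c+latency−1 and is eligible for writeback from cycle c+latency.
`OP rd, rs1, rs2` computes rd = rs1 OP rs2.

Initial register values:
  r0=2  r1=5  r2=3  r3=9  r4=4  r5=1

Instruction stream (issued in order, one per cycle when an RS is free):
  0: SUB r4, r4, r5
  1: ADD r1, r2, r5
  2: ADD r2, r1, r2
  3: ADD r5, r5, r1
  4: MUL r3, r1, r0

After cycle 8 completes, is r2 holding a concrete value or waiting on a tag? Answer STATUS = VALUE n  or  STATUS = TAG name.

STATUS = VALUE 7

cycle 1: issue SUB r4<-Add1 // r0:2,r1:5,r2:3,r3:9,r4:Add1,r5:1
cycle 2: issue ADD r1<-Add2 // r0:2,r1:Add2,r2:3,r3:9,r4:Add1,r5:1
cycle 3: CDB Add1=3; issue ADD r2<-Add1 // r0:2,r1:Add2,r2:Add1,r3:9,r4:3,r5:1
cycle 4: CDB Add2=4; issue ADD r5<-Add2 // r0:2,r1:4,r2:Add1,r3:9,r4:3,r5:Add2
cycle 5: issue MUL r3<-Mul1 // r0:2,r1:4,r2:Add1,r3:Mul1,r4:3,r5:Add2
cycle 6: CDB Add1=7 // r0:2,r1:4,r2:7,r3:Mul1,r4:3,r5:Add2
cycle 7: CDB Add2=5 // r0:2,r1:4,r2:7,r3:Mul1,r4:3,r5:5
cycle 8: - // r0:2,r1:4,r2:7,r3:Mul1,r4:3,r5:5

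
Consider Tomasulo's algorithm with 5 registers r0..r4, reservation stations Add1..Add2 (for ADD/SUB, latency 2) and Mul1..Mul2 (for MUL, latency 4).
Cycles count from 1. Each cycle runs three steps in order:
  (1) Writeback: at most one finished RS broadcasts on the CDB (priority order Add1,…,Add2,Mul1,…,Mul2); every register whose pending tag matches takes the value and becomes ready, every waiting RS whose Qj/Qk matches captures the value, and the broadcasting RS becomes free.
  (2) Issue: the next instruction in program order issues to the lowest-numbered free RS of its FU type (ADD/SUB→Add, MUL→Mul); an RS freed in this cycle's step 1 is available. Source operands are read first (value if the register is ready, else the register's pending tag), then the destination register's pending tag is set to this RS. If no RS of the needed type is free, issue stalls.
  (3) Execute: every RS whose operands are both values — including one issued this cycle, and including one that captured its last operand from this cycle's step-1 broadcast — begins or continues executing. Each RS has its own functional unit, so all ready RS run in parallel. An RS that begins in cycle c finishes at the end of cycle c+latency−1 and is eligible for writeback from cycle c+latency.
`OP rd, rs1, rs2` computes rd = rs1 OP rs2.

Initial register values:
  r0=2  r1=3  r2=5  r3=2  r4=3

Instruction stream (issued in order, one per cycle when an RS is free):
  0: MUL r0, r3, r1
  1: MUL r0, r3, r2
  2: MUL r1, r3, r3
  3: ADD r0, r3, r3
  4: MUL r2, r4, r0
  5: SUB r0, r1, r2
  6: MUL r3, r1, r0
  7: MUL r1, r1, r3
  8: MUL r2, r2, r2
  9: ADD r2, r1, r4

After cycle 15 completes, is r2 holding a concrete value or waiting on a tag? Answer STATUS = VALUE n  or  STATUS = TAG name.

c1: issue MUL r0<-Mul1 | r0:Mul1,r1:3,r2:5,r3:2,r4:3
c2: issue MUL r0<-Mul2 | r0:Mul2,r1:3,r2:5,r3:2,r4:3
c3: stall | r0:Mul2,r1:3,r2:5,r3:2,r4:3
c4: stall | r0:Mul2,r1:3,r2:5,r3:2,r4:3
c5: CDB Mul1=6; issue MUL r1<-Mul1 | r0:Mul2,r1:Mul1,r2:5,r3:2,r4:3
c6: CDB Mul2=10; issue ADD r0<-Add1 | r0:Add1,r1:Mul1,r2:5,r3:2,r4:3
c7: issue MUL r2<-Mul2 | r0:Add1,r1:Mul1,r2:Mul2,r3:2,r4:3
c8: CDB Add1=4; issue SUB r0<-Add1 | r0:Add1,r1:Mul1,r2:Mul2,r3:2,r4:3
c9: CDB Mul1=4; issue MUL r3<-Mul1 | r0:Add1,r1:4,r2:Mul2,r3:Mul1,r4:3
c10: stall | r0:Add1,r1:4,r2:Mul2,r3:Mul1,r4:3
c11: stall | r0:Add1,r1:4,r2:Mul2,r3:Mul1,r4:3
c12: CDB Mul2=12; issue MUL r1<-Mul2 | r0:Add1,r1:Mul2,r2:12,r3:Mul1,r4:3
c13: stall | r0:Add1,r1:Mul2,r2:12,r3:Mul1,r4:3
c14: CDB Add1=-8; stall | r0:-8,r1:Mul2,r2:12,r3:Mul1,r4:3
c15: stall | r0:-8,r1:Mul2,r2:12,r3:Mul1,r4:3

STATUS = VALUE 12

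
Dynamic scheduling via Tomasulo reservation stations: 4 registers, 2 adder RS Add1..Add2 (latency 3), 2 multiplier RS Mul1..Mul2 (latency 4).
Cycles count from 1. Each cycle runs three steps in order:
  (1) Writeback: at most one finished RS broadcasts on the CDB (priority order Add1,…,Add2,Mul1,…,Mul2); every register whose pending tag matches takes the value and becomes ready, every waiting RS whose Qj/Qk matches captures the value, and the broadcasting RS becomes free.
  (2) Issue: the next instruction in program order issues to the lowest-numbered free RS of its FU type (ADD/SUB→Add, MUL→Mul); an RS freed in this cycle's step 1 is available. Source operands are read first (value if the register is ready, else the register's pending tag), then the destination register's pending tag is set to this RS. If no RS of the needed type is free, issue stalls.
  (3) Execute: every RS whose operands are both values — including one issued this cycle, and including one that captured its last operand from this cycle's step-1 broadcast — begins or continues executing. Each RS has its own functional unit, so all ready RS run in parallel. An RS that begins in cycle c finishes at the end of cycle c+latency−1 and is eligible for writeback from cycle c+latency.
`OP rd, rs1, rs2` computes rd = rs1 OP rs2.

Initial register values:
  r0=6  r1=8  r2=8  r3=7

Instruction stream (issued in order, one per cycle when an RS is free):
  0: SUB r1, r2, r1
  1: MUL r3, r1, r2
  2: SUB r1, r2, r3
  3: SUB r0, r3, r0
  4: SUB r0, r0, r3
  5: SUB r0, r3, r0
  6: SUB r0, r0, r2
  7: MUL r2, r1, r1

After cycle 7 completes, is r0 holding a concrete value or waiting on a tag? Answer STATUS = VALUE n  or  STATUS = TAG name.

cycle 1: issue SUB r1<-Add1 // r0:6,r1:Add1,r2:8,r3:7
cycle 2: issue MUL r3<-Mul1 // r0:6,r1:Add1,r2:8,r3:Mul1
cycle 3: issue SUB r1<-Add2 // r0:6,r1:Add2,r2:8,r3:Mul1
cycle 4: CDB Add1=0; issue SUB r0<-Add1 // r0:Add1,r1:Add2,r2:8,r3:Mul1
cycle 5: stall // r0:Add1,r1:Add2,r2:8,r3:Mul1
cycle 6: stall // r0:Add1,r1:Add2,r2:8,r3:Mul1
cycle 7: stall // r0:Add1,r1:Add2,r2:8,r3:Mul1

STATUS = TAG Add1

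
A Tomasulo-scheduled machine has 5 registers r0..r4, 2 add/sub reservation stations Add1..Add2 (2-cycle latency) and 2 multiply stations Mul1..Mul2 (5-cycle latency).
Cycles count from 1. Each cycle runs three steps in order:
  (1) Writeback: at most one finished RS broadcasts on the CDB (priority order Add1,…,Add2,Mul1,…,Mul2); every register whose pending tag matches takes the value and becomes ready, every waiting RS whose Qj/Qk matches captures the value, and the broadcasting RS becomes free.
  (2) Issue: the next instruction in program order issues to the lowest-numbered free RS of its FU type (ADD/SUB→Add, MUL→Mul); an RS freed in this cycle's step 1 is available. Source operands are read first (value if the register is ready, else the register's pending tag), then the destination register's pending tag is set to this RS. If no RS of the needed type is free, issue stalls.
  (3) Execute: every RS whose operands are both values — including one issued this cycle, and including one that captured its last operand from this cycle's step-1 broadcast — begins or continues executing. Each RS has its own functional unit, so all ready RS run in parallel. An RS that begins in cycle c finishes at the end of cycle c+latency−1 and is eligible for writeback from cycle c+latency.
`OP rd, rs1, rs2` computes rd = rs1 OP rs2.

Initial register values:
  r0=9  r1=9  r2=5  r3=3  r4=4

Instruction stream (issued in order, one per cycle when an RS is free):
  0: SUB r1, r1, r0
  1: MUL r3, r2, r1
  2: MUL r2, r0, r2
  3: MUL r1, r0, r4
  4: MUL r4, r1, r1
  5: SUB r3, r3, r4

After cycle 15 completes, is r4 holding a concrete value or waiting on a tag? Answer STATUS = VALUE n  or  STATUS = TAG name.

cycle 1: issue SUB r1<-Add1 // r0:9,r1:Add1,r2:5,r3:3,r4:4
cycle 2: issue MUL r3<-Mul1 // r0:9,r1:Add1,r2:5,r3:Mul1,r4:4
cycle 3: CDB Add1=0; issue MUL r2<-Mul2 // r0:9,r1:0,r2:Mul2,r3:Mul1,r4:4
cycle 4: stall // r0:9,r1:0,r2:Mul2,r3:Mul1,r4:4
cycle 5: stall // r0:9,r1:0,r2:Mul2,r3:Mul1,r4:4
cycle 6: stall // r0:9,r1:0,r2:Mul2,r3:Mul1,r4:4
cycle 7: stall // r0:9,r1:0,r2:Mul2,r3:Mul1,r4:4
cycle 8: CDB Mul1=0; issue MUL r1<-Mul1 // r0:9,r1:Mul1,r2:Mul2,r3:0,r4:4
cycle 9: CDB Mul2=45; issue MUL r4<-Mul2 // r0:9,r1:Mul1,r2:45,r3:0,r4:Mul2
cycle 10: issue SUB r3<-Add1 // r0:9,r1:Mul1,r2:45,r3:Add1,r4:Mul2
cycle 11: - // r0:9,r1:Mul1,r2:45,r3:Add1,r4:Mul2
cycle 12: - // r0:9,r1:Mul1,r2:45,r3:Add1,r4:Mul2
cycle 13: CDB Mul1=36 // r0:9,r1:36,r2:45,r3:Add1,r4:Mul2
cycle 14: - // r0:9,r1:36,r2:45,r3:Add1,r4:Mul2
cycle 15: - // r0:9,r1:36,r2:45,r3:Add1,r4:Mul2

STATUS = TAG Mul2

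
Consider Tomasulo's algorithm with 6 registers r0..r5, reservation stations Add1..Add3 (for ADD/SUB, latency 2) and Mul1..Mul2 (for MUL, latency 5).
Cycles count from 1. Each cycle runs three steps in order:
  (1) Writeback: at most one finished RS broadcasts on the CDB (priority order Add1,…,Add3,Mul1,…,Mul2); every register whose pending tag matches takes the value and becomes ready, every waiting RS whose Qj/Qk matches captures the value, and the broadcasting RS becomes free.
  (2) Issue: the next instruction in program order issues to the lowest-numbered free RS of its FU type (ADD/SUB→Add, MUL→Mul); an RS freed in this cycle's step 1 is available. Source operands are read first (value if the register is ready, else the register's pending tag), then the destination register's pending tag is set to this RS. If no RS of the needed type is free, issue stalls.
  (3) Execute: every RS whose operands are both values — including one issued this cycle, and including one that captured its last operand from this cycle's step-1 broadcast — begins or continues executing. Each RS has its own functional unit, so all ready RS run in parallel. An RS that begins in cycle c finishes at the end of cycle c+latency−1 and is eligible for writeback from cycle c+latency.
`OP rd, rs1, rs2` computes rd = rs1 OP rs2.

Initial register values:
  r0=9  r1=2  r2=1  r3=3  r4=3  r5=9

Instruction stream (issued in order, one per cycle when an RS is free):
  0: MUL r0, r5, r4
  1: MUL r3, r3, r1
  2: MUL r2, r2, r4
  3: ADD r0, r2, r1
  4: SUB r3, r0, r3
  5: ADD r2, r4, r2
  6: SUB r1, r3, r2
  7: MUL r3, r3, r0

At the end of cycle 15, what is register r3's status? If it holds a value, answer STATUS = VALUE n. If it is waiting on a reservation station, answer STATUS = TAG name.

STATUS = TAG Mul1

c1: issue MUL r0<-Mul1 | r0:Mul1,r1:2,r2:1,r3:3,r4:3,r5:9
c2: issue MUL r3<-Mul2 | r0:Mul1,r1:2,r2:1,r3:Mul2,r4:3,r5:9
c3: stall | r0:Mul1,r1:2,r2:1,r3:Mul2,r4:3,r5:9
c4: stall | r0:Mul1,r1:2,r2:1,r3:Mul2,r4:3,r5:9
c5: stall | r0:Mul1,r1:2,r2:1,r3:Mul2,r4:3,r5:9
c6: CDB Mul1=27; issue MUL r2<-Mul1 | r0:27,r1:2,r2:Mul1,r3:Mul2,r4:3,r5:9
c7: CDB Mul2=6; issue ADD r0<-Add1 | r0:Add1,r1:2,r2:Mul1,r3:6,r4:3,r5:9
c8: issue SUB r3<-Add2 | r0:Add1,r1:2,r2:Mul1,r3:Add2,r4:3,r5:9
c9: issue ADD r2<-Add3 | r0:Add1,r1:2,r2:Add3,r3:Add2,r4:3,r5:9
c10: stall | r0:Add1,r1:2,r2:Add3,r3:Add2,r4:3,r5:9
c11: CDB Mul1=3; stall | r0:Add1,r1:2,r2:Add3,r3:Add2,r4:3,r5:9
c12: stall | r0:Add1,r1:2,r2:Add3,r3:Add2,r4:3,r5:9
c13: CDB Add1=5; issue SUB r1<-Add1 | r0:5,r1:Add1,r2:Add3,r3:Add2,r4:3,r5:9
c14: CDB Add3=6; issue MUL r3<-Mul1 | r0:5,r1:Add1,r2:6,r3:Mul1,r4:3,r5:9
c15: CDB Add2=-1 | r0:5,r1:Add1,r2:6,r3:Mul1,r4:3,r5:9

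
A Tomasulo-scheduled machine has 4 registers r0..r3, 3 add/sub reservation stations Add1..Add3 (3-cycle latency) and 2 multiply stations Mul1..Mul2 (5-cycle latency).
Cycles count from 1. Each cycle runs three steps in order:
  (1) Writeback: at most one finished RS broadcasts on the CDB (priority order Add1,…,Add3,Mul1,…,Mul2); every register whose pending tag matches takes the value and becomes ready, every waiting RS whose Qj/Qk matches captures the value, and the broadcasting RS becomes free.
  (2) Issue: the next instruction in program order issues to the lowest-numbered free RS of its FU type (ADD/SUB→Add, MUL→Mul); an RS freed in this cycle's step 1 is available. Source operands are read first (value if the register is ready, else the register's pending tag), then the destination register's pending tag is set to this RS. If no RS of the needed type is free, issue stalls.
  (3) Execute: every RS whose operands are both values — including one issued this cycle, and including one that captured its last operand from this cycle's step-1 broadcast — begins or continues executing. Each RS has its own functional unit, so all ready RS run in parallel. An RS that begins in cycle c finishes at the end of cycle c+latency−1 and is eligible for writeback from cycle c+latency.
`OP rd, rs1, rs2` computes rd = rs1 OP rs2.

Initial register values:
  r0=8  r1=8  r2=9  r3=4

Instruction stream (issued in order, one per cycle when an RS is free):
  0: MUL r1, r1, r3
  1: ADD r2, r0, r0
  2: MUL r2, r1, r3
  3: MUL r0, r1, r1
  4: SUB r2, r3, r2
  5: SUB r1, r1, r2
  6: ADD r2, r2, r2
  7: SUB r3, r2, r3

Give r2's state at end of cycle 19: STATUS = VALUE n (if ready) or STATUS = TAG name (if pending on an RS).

c1: issue MUL r1<-Mul1 | r0:8,r1:Mul1,r2:9,r3:4
c2: issue ADD r2<-Add1 | r0:8,r1:Mul1,r2:Add1,r3:4
c3: issue MUL r2<-Mul2 | r0:8,r1:Mul1,r2:Mul2,r3:4
c4: stall | r0:8,r1:Mul1,r2:Mul2,r3:4
c5: CDB Add1=16; stall | r0:8,r1:Mul1,r2:Mul2,r3:4
c6: CDB Mul1=32; issue MUL r0<-Mul1 | r0:Mul1,r1:32,r2:Mul2,r3:4
c7: issue SUB r2<-Add1 | r0:Mul1,r1:32,r2:Add1,r3:4
c8: issue SUB r1<-Add2 | r0:Mul1,r1:Add2,r2:Add1,r3:4
c9: issue ADD r2<-Add3 | r0:Mul1,r1:Add2,r2:Add3,r3:4
c10: stall | r0:Mul1,r1:Add2,r2:Add3,r3:4
c11: CDB Mul1=1024; stall | r0:1024,r1:Add2,r2:Add3,r3:4
c12: CDB Mul2=128; stall | r0:1024,r1:Add2,r2:Add3,r3:4
c13: stall | r0:1024,r1:Add2,r2:Add3,r3:4
c14: stall | r0:1024,r1:Add2,r2:Add3,r3:4
c15: CDB Add1=-124; issue SUB r3<-Add1 | r0:1024,r1:Add2,r2:Add3,r3:Add1
c16: - | r0:1024,r1:Add2,r2:Add3,r3:Add1
c17: - | r0:1024,r1:Add2,r2:Add3,r3:Add1
c18: CDB Add2=156 | r0:1024,r1:156,r2:Add3,r3:Add1
c19: CDB Add3=-248 | r0:1024,r1:156,r2:-248,r3:Add1

STATUS = VALUE -248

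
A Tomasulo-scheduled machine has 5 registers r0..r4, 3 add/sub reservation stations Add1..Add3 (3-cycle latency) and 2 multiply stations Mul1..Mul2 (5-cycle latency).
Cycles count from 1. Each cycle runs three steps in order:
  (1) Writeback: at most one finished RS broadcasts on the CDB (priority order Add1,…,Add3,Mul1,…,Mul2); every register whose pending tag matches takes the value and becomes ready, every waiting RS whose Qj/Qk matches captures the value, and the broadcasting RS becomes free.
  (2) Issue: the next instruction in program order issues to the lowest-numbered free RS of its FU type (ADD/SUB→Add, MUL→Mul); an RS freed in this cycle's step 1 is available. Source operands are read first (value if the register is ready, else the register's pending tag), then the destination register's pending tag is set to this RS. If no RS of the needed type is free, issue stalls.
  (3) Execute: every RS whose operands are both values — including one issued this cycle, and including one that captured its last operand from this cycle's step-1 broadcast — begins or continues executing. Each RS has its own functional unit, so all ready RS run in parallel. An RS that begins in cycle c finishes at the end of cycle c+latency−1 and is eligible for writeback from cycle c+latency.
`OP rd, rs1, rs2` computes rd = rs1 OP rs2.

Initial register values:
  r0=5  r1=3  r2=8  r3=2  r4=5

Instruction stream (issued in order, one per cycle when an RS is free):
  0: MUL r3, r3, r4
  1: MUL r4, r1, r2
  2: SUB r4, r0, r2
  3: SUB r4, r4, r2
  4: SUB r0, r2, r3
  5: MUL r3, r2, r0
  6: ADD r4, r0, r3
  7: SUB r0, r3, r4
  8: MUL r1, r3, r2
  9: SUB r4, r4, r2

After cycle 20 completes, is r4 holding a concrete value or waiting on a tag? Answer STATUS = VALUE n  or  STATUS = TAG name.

STATUS = TAG Add3

c1: issue MUL r3<-Mul1 | r0:5,r1:3,r2:8,r3:Mul1,r4:5
c2: issue MUL r4<-Mul2 | r0:5,r1:3,r2:8,r3:Mul1,r4:Mul2
c3: issue SUB r4<-Add1 | r0:5,r1:3,r2:8,r3:Mul1,r4:Add1
c4: issue SUB r4<-Add2 | r0:5,r1:3,r2:8,r3:Mul1,r4:Add2
c5: issue SUB r0<-Add3 | r0:Add3,r1:3,r2:8,r3:Mul1,r4:Add2
c6: CDB Add1=-3; stall | r0:Add3,r1:3,r2:8,r3:Mul1,r4:Add2
c7: CDB Mul1=10; issue MUL r3<-Mul1 | r0:Add3,r1:3,r2:8,r3:Mul1,r4:Add2
c8: CDB Mul2=24; issue ADD r4<-Add1 | r0:Add3,r1:3,r2:8,r3:Mul1,r4:Add1
c9: CDB Add2=-11; issue SUB r0<-Add2 | r0:Add2,r1:3,r2:8,r3:Mul1,r4:Add1
c10: CDB Add3=-2; issue MUL r1<-Mul2 | r0:Add2,r1:Mul2,r2:8,r3:Mul1,r4:Add1
c11: issue SUB r4<-Add3 | r0:Add2,r1:Mul2,r2:8,r3:Mul1,r4:Add3
c12: - | r0:Add2,r1:Mul2,r2:8,r3:Mul1,r4:Add3
c13: - | r0:Add2,r1:Mul2,r2:8,r3:Mul1,r4:Add3
c14: - | r0:Add2,r1:Mul2,r2:8,r3:Mul1,r4:Add3
c15: CDB Mul1=-16 | r0:Add2,r1:Mul2,r2:8,r3:-16,r4:Add3
c16: - | r0:Add2,r1:Mul2,r2:8,r3:-16,r4:Add3
c17: - | r0:Add2,r1:Mul2,r2:8,r3:-16,r4:Add3
c18: CDB Add1=-18 | r0:Add2,r1:Mul2,r2:8,r3:-16,r4:Add3
c19: - | r0:Add2,r1:Mul2,r2:8,r3:-16,r4:Add3
c20: CDB Mul2=-128 | r0:Add2,r1:-128,r2:8,r3:-16,r4:Add3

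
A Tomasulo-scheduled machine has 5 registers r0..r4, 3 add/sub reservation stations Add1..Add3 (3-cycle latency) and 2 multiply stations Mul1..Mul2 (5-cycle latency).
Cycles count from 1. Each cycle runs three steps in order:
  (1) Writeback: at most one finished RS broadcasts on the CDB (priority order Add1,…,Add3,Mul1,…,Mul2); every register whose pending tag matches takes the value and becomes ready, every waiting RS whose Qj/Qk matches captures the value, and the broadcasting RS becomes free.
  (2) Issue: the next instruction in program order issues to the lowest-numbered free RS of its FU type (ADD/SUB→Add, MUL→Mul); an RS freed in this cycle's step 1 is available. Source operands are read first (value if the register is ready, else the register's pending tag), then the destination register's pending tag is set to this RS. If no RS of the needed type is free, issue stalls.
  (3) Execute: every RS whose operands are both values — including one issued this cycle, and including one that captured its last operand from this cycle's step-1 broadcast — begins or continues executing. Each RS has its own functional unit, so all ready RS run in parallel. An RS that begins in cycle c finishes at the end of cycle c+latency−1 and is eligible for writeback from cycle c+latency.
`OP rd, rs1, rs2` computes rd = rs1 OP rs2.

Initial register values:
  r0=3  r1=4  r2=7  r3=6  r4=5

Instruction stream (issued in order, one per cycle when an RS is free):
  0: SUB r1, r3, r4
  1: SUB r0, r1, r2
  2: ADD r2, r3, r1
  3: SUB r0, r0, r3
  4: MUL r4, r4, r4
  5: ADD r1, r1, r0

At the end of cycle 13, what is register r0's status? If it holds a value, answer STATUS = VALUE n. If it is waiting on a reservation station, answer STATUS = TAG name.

  c1: issue SUB r1<-Add1  regs: r0:3,r1:Add1,r2:7,r3:6,r4:5
  c2: issue SUB r0<-Add2  regs: r0:Add2,r1:Add1,r2:7,r3:6,r4:5
  c3: issue ADD r2<-Add3  regs: r0:Add2,r1:Add1,r2:Add3,r3:6,r4:5
  c4: CDB Add1=1; issue SUB r0<-Add1  regs: r0:Add1,r1:1,r2:Add3,r3:6,r4:5
  c5: issue MUL r4<-Mul1  regs: r0:Add1,r1:1,r2:Add3,r3:6,r4:Mul1
  c6: stall  regs: r0:Add1,r1:1,r2:Add3,r3:6,r4:Mul1
  c7: CDB Add2=-6; issue ADD r1<-Add2  regs: r0:Add1,r1:Add2,r2:Add3,r3:6,r4:Mul1
  c8: CDB Add3=7  regs: r0:Add1,r1:Add2,r2:7,r3:6,r4:Mul1
  c9: -  regs: r0:Add1,r1:Add2,r2:7,r3:6,r4:Mul1
  c10: CDB Add1=-12  regs: r0:-12,r1:Add2,r2:7,r3:6,r4:Mul1
  c11: CDB Mul1=25  regs: r0:-12,r1:Add2,r2:7,r3:6,r4:25
  c12: -  regs: r0:-12,r1:Add2,r2:7,r3:6,r4:25
  c13: CDB Add2=-11  regs: r0:-12,r1:-11,r2:7,r3:6,r4:25

STATUS = VALUE -12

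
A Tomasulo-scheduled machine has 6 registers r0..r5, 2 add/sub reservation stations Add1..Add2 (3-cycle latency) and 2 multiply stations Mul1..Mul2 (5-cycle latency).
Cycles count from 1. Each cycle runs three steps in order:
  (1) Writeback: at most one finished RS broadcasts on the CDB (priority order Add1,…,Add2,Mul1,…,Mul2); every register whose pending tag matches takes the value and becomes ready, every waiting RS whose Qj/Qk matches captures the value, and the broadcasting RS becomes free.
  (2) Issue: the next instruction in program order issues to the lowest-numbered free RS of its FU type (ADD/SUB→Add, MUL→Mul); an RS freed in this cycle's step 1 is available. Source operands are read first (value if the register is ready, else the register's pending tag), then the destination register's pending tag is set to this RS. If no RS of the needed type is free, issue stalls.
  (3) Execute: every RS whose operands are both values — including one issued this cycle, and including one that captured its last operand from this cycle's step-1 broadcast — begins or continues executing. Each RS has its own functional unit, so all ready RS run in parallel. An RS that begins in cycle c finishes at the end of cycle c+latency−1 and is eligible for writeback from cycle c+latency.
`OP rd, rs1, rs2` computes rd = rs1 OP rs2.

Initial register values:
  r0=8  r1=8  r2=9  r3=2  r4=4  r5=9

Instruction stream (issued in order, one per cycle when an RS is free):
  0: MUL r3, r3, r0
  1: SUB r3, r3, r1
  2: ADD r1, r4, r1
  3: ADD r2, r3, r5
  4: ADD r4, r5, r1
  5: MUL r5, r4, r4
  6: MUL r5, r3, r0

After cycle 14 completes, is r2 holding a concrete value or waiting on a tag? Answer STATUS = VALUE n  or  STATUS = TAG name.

c1: issue MUL r3<-Mul1 | r0:8,r1:8,r2:9,r3:Mul1,r4:4,r5:9
c2: issue SUB r3<-Add1 | r0:8,r1:8,r2:9,r3:Add1,r4:4,r5:9
c3: issue ADD r1<-Add2 | r0:8,r1:Add2,r2:9,r3:Add1,r4:4,r5:9
c4: stall | r0:8,r1:Add2,r2:9,r3:Add1,r4:4,r5:9
c5: stall | r0:8,r1:Add2,r2:9,r3:Add1,r4:4,r5:9
c6: CDB Add2=12; issue ADD r2<-Add2 | r0:8,r1:12,r2:Add2,r3:Add1,r4:4,r5:9
c7: CDB Mul1=16; stall | r0:8,r1:12,r2:Add2,r3:Add1,r4:4,r5:9
c8: stall | r0:8,r1:12,r2:Add2,r3:Add1,r4:4,r5:9
c9: stall | r0:8,r1:12,r2:Add2,r3:Add1,r4:4,r5:9
c10: CDB Add1=8; issue ADD r4<-Add1 | r0:8,r1:12,r2:Add2,r3:8,r4:Add1,r5:9
c11: issue MUL r5<-Mul1 | r0:8,r1:12,r2:Add2,r3:8,r4:Add1,r5:Mul1
c12: issue MUL r5<-Mul2 | r0:8,r1:12,r2:Add2,r3:8,r4:Add1,r5:Mul2
c13: CDB Add1=21 | r0:8,r1:12,r2:Add2,r3:8,r4:21,r5:Mul2
c14: CDB Add2=17 | r0:8,r1:12,r2:17,r3:8,r4:21,r5:Mul2

STATUS = VALUE 17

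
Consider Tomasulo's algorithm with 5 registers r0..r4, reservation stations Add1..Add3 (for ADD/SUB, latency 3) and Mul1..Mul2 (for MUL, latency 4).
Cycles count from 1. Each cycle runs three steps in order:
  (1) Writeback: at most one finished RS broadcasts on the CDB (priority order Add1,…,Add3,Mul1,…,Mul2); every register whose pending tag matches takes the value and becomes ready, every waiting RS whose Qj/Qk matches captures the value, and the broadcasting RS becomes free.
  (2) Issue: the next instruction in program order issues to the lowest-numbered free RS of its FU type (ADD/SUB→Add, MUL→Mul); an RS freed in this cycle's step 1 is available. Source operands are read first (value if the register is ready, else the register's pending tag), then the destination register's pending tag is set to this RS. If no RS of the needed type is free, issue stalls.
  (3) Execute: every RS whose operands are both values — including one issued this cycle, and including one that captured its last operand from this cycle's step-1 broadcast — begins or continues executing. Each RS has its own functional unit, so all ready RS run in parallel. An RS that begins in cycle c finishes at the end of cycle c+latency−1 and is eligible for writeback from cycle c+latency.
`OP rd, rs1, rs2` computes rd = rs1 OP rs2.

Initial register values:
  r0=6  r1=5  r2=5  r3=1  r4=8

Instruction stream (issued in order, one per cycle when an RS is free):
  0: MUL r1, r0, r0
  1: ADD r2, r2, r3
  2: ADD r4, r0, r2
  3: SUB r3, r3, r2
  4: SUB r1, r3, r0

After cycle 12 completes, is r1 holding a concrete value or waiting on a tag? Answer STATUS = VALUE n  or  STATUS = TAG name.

  c1: issue MUL r1<-Mul1  regs: r0:6,r1:Mul1,r2:5,r3:1,r4:8
  c2: issue ADD r2<-Add1  regs: r0:6,r1:Mul1,r2:Add1,r3:1,r4:8
  c3: issue ADD r4<-Add2  regs: r0:6,r1:Mul1,r2:Add1,r3:1,r4:Add2
  c4: issue SUB r3<-Add3  regs: r0:6,r1:Mul1,r2:Add1,r3:Add3,r4:Add2
  c5: CDB Add1=6; issue SUB r1<-Add1  regs: r0:6,r1:Add1,r2:6,r3:Add3,r4:Add2
  c6: CDB Mul1=36  regs: r0:6,r1:Add1,r2:6,r3:Add3,r4:Add2
  c7: -  regs: r0:6,r1:Add1,r2:6,r3:Add3,r4:Add2
  c8: CDB Add2=12  regs: r0:6,r1:Add1,r2:6,r3:Add3,r4:12
  c9: CDB Add3=-5  regs: r0:6,r1:Add1,r2:6,r3:-5,r4:12
  c10: -  regs: r0:6,r1:Add1,r2:6,r3:-5,r4:12
  c11: -  regs: r0:6,r1:Add1,r2:6,r3:-5,r4:12
  c12: CDB Add1=-11  regs: r0:6,r1:-11,r2:6,r3:-5,r4:12

STATUS = VALUE -11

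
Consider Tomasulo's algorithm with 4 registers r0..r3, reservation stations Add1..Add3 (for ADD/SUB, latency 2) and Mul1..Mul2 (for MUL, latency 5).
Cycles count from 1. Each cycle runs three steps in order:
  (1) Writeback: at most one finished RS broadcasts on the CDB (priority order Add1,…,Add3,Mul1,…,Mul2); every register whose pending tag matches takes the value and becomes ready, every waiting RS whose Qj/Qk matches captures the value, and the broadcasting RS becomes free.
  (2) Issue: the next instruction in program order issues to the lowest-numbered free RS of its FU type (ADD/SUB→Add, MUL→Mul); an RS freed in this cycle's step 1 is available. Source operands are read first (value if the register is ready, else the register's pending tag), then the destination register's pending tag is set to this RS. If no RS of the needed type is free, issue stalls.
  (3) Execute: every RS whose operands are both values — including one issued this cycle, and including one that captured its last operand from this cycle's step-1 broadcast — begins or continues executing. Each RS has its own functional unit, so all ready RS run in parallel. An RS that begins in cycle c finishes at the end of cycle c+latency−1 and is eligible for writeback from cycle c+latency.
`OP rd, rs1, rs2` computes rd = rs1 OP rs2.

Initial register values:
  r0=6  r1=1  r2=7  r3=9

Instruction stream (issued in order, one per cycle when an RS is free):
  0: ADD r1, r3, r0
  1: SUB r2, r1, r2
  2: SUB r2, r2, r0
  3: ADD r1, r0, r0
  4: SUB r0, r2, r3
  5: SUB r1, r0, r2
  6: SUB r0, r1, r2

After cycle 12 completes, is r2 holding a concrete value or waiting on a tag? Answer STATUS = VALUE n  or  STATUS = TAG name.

STATUS = VALUE 2

c1: issue ADD r1<-Add1 | r0:6,r1:Add1,r2:7,r3:9
c2: issue SUB r2<-Add2 | r0:6,r1:Add1,r2:Add2,r3:9
c3: CDB Add1=15; issue SUB r2<-Add1 | r0:6,r1:15,r2:Add1,r3:9
c4: issue ADD r1<-Add3 | r0:6,r1:Add3,r2:Add1,r3:9
c5: CDB Add2=8; issue SUB r0<-Add2 | r0:Add2,r1:Add3,r2:Add1,r3:9
c6: CDB Add3=12; issue SUB r1<-Add3 | r0:Add2,r1:Add3,r2:Add1,r3:9
c7: CDB Add1=2; issue SUB r0<-Add1 | r0:Add1,r1:Add3,r2:2,r3:9
c8: - | r0:Add1,r1:Add3,r2:2,r3:9
c9: CDB Add2=-7 | r0:Add1,r1:Add3,r2:2,r3:9
c10: - | r0:Add1,r1:Add3,r2:2,r3:9
c11: CDB Add3=-9 | r0:Add1,r1:-9,r2:2,r3:9
c12: - | r0:Add1,r1:-9,r2:2,r3:9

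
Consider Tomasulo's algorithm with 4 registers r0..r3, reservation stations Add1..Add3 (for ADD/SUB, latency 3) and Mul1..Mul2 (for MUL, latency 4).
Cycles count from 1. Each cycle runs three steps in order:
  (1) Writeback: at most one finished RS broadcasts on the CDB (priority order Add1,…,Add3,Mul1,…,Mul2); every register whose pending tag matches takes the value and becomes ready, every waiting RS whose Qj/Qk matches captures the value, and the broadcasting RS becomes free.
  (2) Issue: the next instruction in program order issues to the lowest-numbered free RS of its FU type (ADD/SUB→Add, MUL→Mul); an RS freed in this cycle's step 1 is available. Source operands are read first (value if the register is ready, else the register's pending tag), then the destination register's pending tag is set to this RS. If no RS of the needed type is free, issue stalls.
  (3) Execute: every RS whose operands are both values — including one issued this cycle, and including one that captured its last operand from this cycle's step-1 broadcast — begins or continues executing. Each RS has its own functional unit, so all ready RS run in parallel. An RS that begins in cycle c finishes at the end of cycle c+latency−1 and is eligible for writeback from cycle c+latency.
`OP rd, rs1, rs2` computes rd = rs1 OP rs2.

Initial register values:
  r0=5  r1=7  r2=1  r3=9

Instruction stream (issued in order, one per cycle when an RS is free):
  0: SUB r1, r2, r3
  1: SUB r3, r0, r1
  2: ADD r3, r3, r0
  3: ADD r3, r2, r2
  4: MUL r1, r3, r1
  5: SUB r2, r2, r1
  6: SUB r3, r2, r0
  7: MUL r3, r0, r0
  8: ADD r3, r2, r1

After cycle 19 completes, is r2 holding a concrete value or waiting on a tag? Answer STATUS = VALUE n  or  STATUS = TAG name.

  c1: issue SUB r1<-Add1  regs: r0:5,r1:Add1,r2:1,r3:9
  c2: issue SUB r3<-Add2  regs: r0:5,r1:Add1,r2:1,r3:Add2
  c3: issue ADD r3<-Add3  regs: r0:5,r1:Add1,r2:1,r3:Add3
  c4: CDB Add1=-8; issue ADD r3<-Add1  regs: r0:5,r1:-8,r2:1,r3:Add1
  c5: issue MUL r1<-Mul1  regs: r0:5,r1:Mul1,r2:1,r3:Add1
  c6: stall  regs: r0:5,r1:Mul1,r2:1,r3:Add1
  c7: CDB Add1=2; issue SUB r2<-Add1  regs: r0:5,r1:Mul1,r2:Add1,r3:2
  c8: CDB Add2=13; issue SUB r3<-Add2  regs: r0:5,r1:Mul1,r2:Add1,r3:Add2
  c9: issue MUL r3<-Mul2  regs: r0:5,r1:Mul1,r2:Add1,r3:Mul2
  c10: stall  regs: r0:5,r1:Mul1,r2:Add1,r3:Mul2
  c11: CDB Add3=18; issue ADD r3<-Add3  regs: r0:5,r1:Mul1,r2:Add1,r3:Add3
  c12: CDB Mul1=-16  regs: r0:5,r1:-16,r2:Add1,r3:Add3
  c13: CDB Mul2=25  regs: r0:5,r1:-16,r2:Add1,r3:Add3
  c14: -  regs: r0:5,r1:-16,r2:Add1,r3:Add3
  c15: CDB Add1=17  regs: r0:5,r1:-16,r2:17,r3:Add3
  c16: -  regs: r0:5,r1:-16,r2:17,r3:Add3
  c17: -  regs: r0:5,r1:-16,r2:17,r3:Add3
  c18: CDB Add2=12  regs: r0:5,r1:-16,r2:17,r3:Add3
  c19: CDB Add3=1  regs: r0:5,r1:-16,r2:17,r3:1

STATUS = VALUE 17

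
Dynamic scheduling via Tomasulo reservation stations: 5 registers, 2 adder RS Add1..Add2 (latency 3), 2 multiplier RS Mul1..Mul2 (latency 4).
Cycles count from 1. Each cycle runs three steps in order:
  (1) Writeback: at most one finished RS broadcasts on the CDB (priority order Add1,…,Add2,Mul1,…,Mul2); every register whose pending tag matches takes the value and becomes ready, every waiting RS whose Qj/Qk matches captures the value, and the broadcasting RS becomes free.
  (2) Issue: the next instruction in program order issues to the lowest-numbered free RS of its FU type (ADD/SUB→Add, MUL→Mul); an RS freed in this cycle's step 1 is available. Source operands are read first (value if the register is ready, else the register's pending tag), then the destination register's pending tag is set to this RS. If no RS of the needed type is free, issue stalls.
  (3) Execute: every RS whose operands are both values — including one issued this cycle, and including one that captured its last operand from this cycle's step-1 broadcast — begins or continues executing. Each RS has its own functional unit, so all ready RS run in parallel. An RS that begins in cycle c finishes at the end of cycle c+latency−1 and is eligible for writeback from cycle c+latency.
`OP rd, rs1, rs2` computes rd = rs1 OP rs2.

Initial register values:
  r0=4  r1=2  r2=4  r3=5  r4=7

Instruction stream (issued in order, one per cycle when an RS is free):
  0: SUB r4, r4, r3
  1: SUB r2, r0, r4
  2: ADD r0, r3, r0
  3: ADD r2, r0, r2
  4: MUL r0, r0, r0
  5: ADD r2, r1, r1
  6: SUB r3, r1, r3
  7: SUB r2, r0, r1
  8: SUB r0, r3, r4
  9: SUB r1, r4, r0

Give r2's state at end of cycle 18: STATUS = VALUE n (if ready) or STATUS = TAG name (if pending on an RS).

cycle 1: issue SUB r4<-Add1 // r0:4,r1:2,r2:4,r3:5,r4:Add1
cycle 2: issue SUB r2<-Add2 // r0:4,r1:2,r2:Add2,r3:5,r4:Add1
cycle 3: stall // r0:4,r1:2,r2:Add2,r3:5,r4:Add1
cycle 4: CDB Add1=2; issue ADD r0<-Add1 // r0:Add1,r1:2,r2:Add2,r3:5,r4:2
cycle 5: stall // r0:Add1,r1:2,r2:Add2,r3:5,r4:2
cycle 6: stall // r0:Add1,r1:2,r2:Add2,r3:5,r4:2
cycle 7: CDB Add1=9; issue ADD r2<-Add1 // r0:9,r1:2,r2:Add1,r3:5,r4:2
cycle 8: CDB Add2=2; issue MUL r0<-Mul1 // r0:Mul1,r1:2,r2:Add1,r3:5,r4:2
cycle 9: issue ADD r2<-Add2 // r0:Mul1,r1:2,r2:Add2,r3:5,r4:2
cycle 10: stall // r0:Mul1,r1:2,r2:Add2,r3:5,r4:2
cycle 11: CDB Add1=11; issue SUB r3<-Add1 // r0:Mul1,r1:2,r2:Add2,r3:Add1,r4:2
cycle 12: CDB Add2=4; issue SUB r2<-Add2 // r0:Mul1,r1:2,r2:Add2,r3:Add1,r4:2
cycle 13: CDB Mul1=81; stall // r0:81,r1:2,r2:Add2,r3:Add1,r4:2
cycle 14: CDB Add1=-3; issue SUB r0<-Add1 // r0:Add1,r1:2,r2:Add2,r3:-3,r4:2
cycle 15: stall // r0:Add1,r1:2,r2:Add2,r3:-3,r4:2
cycle 16: CDB Add2=79; issue SUB r1<-Add2 // r0:Add1,r1:Add2,r2:79,r3:-3,r4:2
cycle 17: CDB Add1=-5 // r0:-5,r1:Add2,r2:79,r3:-3,r4:2
cycle 18: - // r0:-5,r1:Add2,r2:79,r3:-3,r4:2

STATUS = VALUE 79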